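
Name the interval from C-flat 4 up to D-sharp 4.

C to D spans two letter names (C-D): a second.
Cb4 to D#4 spans 4 semitones — two semitones wider than the major second (2) — giving a doubly augmented second.

doubly augmented second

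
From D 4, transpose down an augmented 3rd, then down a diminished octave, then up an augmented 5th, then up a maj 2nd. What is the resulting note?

G sharp 3

Down an augmented third from D4: Bbb3 (5 semitones down).
A diminished octave down from Bbb3 is Bb2.
An augmented fifth up from Bb2 is F#3.
Up a major second from F#3: G#3 (2 semitones up).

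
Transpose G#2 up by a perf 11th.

Four letters up from G (plus an octave) reaches C.
A perfect eleventh is 17 semitones; 17 semitones up from G#2 gives C#4.

C#4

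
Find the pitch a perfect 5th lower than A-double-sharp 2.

Counting five letter names down from A lands on D.
Moving 7 semitones down from A##2 (the size of a perfect fifth) reaches D##2.

D-double-sharp 2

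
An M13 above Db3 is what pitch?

Six letters up from D (plus an octave) reaches B.
Moving 21 semitones up from Db3 (the size of a major thirteenth) reaches Bb4.

Bb4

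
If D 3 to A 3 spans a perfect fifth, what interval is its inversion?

Inverted interval numbers add to nine, so a fifth pairs with a fourth (5 + 4 = 9).
Quality inverts too: perfect stays perfect. That makes the inversion a perfect fourth.

P4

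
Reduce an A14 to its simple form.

augmented seventh

Each octave removed subtracts seven from the number: 14 − 7 = 7.
Quality carries through unchanged, so the simple form is an augmented seventh.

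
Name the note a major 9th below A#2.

Counting two letter names plus an octave down from A lands on G.
A major ninth is 14 semitones; 14 semitones down from A#2 gives G#1.

G#1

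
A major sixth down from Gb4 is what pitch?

Six letter names down from G: B.
A major sixth is 9 semitones; 9 semitones down from Gb4 gives Bbb3.

Bbb3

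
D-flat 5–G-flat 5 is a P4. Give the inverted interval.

The rule of nine gives the new number: 9 − 4 = 5, so a fourth becomes a fifth.
And perfect stays perfect under inversion, so we get a perfect fifth.

perfect 5th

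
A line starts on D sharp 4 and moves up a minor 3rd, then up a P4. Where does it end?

A minor third up from D#4 is F#4.
F#4 up a perfect fourth → B4 (5 semitones).

B 4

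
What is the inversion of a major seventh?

Inverted interval numbers add to nine, so a seventh pairs with a second (7 + 2 = 9).
Quality inverts too: major becomes minor. That makes the inversion a minor second.

m2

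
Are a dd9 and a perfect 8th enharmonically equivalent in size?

No

A doubly diminished ninth spans 11 semitones; a perfect octave spans 12 semitones. They differ by 1.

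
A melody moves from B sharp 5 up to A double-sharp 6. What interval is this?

major seventh

B to A spans seven letter names (B-C-D-E-F-G-A): a seventh.
The major seventh spans 11 semitones, and B#5 to A##6 is exactly 11 semitones — so this is a major seventh.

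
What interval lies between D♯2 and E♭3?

D to E spans two letter names (D-E), plus an octave: a ninth.
A major ninth would be 14 semitones; D#2 to Eb3 is 12, two semitones narrower, so the interval is diminished.

diminished ninth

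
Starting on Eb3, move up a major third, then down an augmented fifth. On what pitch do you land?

Cb3

Eb3 up a major third → G3 (4 semitones).
G3 down an augmented fifth → Cb3 (8 semitones).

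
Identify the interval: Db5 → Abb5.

D to A spans five letter names (D-E-F-G-A): a fifth.
A perfect fifth would be 7 semitones; Db5 to Abb5 is 6, one semitone narrower, so the interval is diminished.

diminished 5th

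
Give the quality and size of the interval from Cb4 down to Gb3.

Descending from Cb4 to Gb3 is the same interval as ascending Gb3 to Cb4.
G to C spans four letter names (G-A-B-C): a fourth.
The perfect fourth spans 5 semitones, and Gb3 to Cb4 is exactly 5 semitones — so this is a perfect fourth.

perfect fourth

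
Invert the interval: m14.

First reduce the compound minor fourteenth to its simple form, a minor seventh.
Inverted interval numbers add to nine, so a seventh pairs with a second (7 + 2 = 9).
Quality inverts too: minor becomes major. That makes the inversion a major second.

M2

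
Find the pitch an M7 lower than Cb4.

The seventh takes the letter from C down to D.
A major seventh spans 11 semitones, so from Cb4 the target pitch is Dbb3.

Dbb3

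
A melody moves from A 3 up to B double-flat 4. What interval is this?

A to B spans two letter names (A-B), plus an octave — that makes it a ninth of some quality.
A major ninth would be 14 semitones; A3 to Bbb4 is 12, two semitones narrower, so the interval is diminished.

d9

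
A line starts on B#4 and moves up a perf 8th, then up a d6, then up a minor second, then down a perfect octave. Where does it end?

Ab5

B#4 up a perfect octave → B#5 (12 semitones).
B#5 up a diminished sixth → G6 (7 semitones).
G6 up a minor second → Ab6 (1 semitone).
Down a perfect octave from Ab6: Ab5 (12 semitones down).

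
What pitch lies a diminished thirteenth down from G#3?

B##1

Six letters down from G (plus an octave) reaches B.
Moving 19 semitones down from G#3 (the size of a diminished thirteenth) reaches B##1.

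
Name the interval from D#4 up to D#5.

D to D is the same letter name, plus an octave — that makes it an octave of some quality.
The perfect octave spans 12 semitones, and D#4 to D#5 is exactly 12 semitones — so this is a perfect octave.

perfect octave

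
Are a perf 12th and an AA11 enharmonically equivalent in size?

A perfect twelfth = 19 semitones = a doubly augmented eleventh; enharmonically equal.

Yes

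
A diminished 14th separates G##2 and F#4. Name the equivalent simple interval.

Each octave removed subtracts seven from the number: 14 − 7 = 7.
So a diminished fourteenth is an octave plus a diminished seventh. The quality is unchanged.

d7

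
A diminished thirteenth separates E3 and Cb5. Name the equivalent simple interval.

diminished sixth

Take out an octave (7 from the number): 13 − 7 = 6.
That makes a diminished thirteenth a compound diminished sixth — an octave plus a diminished sixth.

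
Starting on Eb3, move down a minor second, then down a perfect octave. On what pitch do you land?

D2

Down a minor second from Eb3: D3 (1 semitone down).
Down a perfect octave from D3: D2 (12 semitones down).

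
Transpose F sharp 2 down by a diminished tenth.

Three letters down from F (plus an octave) reaches D.
Moving 14 semitones down from F#2 (the size of a diminished tenth) reaches D##1.

D double-sharp 1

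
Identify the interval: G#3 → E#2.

minor 10th

Descending from G#3 to E#2 is the same interval as ascending E#2 to G#3.
E to G spans three letter names (E-F-G), plus an octave — that makes it a tenth of some quality.
At 15 semitones, E#2→G#3 falls one short of a major tenth: minor.
(Equivalently, a compound minor third: a minor third plus an octave.)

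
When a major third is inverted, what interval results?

Interval numbers invert to sum to nine: 3 + 6 = 9, so a third inverts to a sixth.
Quality inverts too: major becomes minor. That makes the inversion a minor sixth.

m6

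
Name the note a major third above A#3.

C##4

Three letter names up from A: C.
A major third is 4 semitones; 4 semitones up from A#3 gives C##4.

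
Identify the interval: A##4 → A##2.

Descending from A##4 to A##2 is the same interval as ascending A##2 to A##4.
A to A is the same letter name, plus 2 octaves — that makes it a fifteenth of some quality.
Counting semitones, A##2→A##4 is 24, which is the perfect fifteenth.
(Equivalently, a compound perfect octave: a perfect octave plus an octave.)

perfect fifteenth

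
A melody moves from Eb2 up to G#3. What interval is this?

E to G spans three letter names (E-F-G), plus an octave, so the interval is some kind of tenth.
The major tenth is 16 semitones; here we have 17, one semitone wider: augmented.
(Equivalently, a compound augmented third: an augmented third plus an octave.)

augmented 10th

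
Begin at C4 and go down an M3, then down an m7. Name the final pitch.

C4 down a major third → Ab3 (4 semitones).
Ab3 down a minor seventh → Bb2 (10 semitones).

Bb2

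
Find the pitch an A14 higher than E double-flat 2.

D 4

Counting seven letter names plus an octave up from E lands on D.
Moving 24 semitones up from Ebb2 (the size of an augmented fourteenth) reaches D4.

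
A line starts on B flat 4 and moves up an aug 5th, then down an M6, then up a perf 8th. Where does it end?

Up an augmented fifth from Bb4: F#5 (8 semitones up).
Down a major sixth from F#5: A4 (9 semitones down).
A4 up a perfect octave → A5 (12 semitones).

A 5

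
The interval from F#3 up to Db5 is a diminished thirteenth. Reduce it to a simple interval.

Each octave removed subtracts seven from the number: 13 − 7 = 6.
So a diminished thirteenth is an octave plus a diminished sixth. The quality is unchanged.

d6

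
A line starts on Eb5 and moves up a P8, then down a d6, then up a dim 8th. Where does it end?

G6

Eb5 up a perfect octave → Eb6 (12 semitones).
A diminished sixth down from Eb6 is G#5.
A diminished octave up from G#5 is G6.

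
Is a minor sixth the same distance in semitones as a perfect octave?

No

8 semitones (minor sixth) vs 12 semitones (perfect octave): not equal.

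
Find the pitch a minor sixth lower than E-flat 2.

G 1

Six letter names down from E: G.
A minor sixth spans 8 semitones, so from Eb2 the target pitch is G1.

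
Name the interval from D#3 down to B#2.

Descending from D#3 to B#2 is the same interval as ascending B#2 to D#3.
B to D spans three letter names (B-C-D): a third.
A major third would be 4 semitones, but B#2 to D#3 is 3 — one semitone narrower, making it a minor third.

minor third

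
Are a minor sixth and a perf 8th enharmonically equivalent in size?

8 semitones (minor sixth) vs 12 semitones (perfect octave): not equal.

No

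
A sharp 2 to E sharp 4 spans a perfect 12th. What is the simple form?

P5

Take out an octave (7 from the number): 12 − 7 = 5.
That makes a perfect twelfth a compound perfect fifth — an octave plus a perfect fifth.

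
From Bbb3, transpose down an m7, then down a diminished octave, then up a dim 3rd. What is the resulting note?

Ebb2

Bbb3 down a minor seventh → Cb3 (10 semitones).
Cb3 down a diminished octave → C2 (11 semitones).
C2 up a diminished third → Ebb2 (2 semitones).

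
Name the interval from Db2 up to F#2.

augmented 3rd

D to F spans three letter names (D-E-F) — that makes it a third of some quality.
The major third is 4 semitones; here we have 5, one semitone wider: augmented.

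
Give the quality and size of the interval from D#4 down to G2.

Descending from D#4 to G2 is the same interval as ascending G2 to D#4.
G to D spans five letter names (G-A-B-C-D), plus an octave, so the interval is some kind of twelfth.
The perfect twelfth is 19 semitones; here we have 20, one semitone wider: augmented.
(Equivalently, a compound augmented fifth: an augmented fifth plus an octave.)

augmented 12th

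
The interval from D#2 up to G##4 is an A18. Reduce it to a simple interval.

Subtracting seven from the interval number removes an octave: 18 − 14 = 4.
That makes an augmented eighteenth a compound augmented fourth — 2 octaves plus an augmented fourth.

augmented fourth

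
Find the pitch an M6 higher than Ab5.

Counting six letter names up from A lands on F.
A major sixth is 9 semitones; 9 semitones up from Ab5 gives F6.

F6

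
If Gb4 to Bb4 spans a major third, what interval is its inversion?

Inverted interval numbers add to nine, so a third pairs with a sixth (3 + 6 = 9).
And major becomes minor under inversion, so we get a minor sixth.

minor 6th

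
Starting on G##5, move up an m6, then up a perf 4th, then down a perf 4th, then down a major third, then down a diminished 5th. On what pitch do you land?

F##5

G##5 up a minor sixth → E#6 (8 semitones).
Up a perfect fourth from E#6: A#6 (5 semitones up).
A#6 down a perfect fourth → E#6 (5 semitones).
Down a major third from E#6: C#6 (4 semitones down).
Down a diminished fifth from C#6: F##5 (6 semitones down).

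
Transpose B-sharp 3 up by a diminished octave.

B 4

For an octave the letter name doesn't change: still B, an octave up.
A diminished octave spans 11 semitones, so from B#3 the target pitch is B4.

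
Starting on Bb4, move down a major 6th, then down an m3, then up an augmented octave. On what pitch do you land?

Bb4 down a major sixth → Db4 (9 semitones).
Db4 down a minor third → Bb3 (3 semitones).
Up an augmented octave from Bb3: B4 (13 semitones up).

B4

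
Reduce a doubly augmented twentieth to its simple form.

Take out 2 octaves (14 from the number): 20 − 14 = 6.
Quality carries through unchanged, so the simple form is a doubly augmented sixth.

doubly augmented sixth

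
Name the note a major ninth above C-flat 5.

D-flat 6

Counting two letter names plus an octave up from C lands on D.
A major ninth is 14 semitones; 14 semitones up from Cb5 gives Db6.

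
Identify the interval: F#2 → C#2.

Descending from F#2 to C#2 is the same interval as ascending C#2 to F#2.
C to F spans four letter names (C-D-E-F): a fourth.
C#2 to F#2 is 5 semitones, matching the perfect fourth exactly, so the quality is perfect.

perfect fourth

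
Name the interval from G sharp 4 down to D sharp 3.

Descending from G#4 to D#3 is the same interval as ascending D#3 to G#4.
D to G spans four letter names (D-E-F-G), plus an octave — that makes it an eleventh of some quality.
D#3 to G#4 is 17 semitones, matching the perfect eleventh exactly, so the quality is perfect.
(Equivalently, a compound perfect fourth: a perfect fourth plus an octave.)

perfect eleventh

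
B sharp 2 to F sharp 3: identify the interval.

B to F spans five letter names (B-C-D-E-F): a fifth.
B#2 to F#3 spans 6 semitones — one semitone narrower than the perfect fifth (7) — giving a diminished fifth.

d5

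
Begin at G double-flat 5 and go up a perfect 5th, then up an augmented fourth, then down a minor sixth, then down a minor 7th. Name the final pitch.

C 5

A perfect fifth up from Gbb5 is Dbb6.
Dbb6 up an augmented fourth → Gb6 (6 semitones).
Down a minor sixth from Gb6: Bb5 (8 semitones down).
Down a minor seventh from Bb5: C5 (10 semitones down).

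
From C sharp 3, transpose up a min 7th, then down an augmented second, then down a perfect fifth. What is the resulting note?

D flat 3

C#3 up a minor seventh → B3 (10 semitones).
B3 down an augmented second → Ab3 (3 semitones).
Ab3 down a perfect fifth → Db3 (7 semitones).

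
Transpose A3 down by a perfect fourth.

E3

Four letter names down from A: E.
A perfect fourth is 5 semitones; 5 semitones down from A3 gives E3.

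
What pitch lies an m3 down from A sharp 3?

Counting three letter names down from A lands on F.
A minor third spans 3 semitones, so from A#3 the target pitch is F##3.

F double-sharp 3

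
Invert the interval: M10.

minor 6th

First reduce the compound major tenth to its simple form, a major third.
Interval numbers invert to sum to nine: 3 + 6 = 9, so a third inverts to a sixth.
Quality inverts too: major becomes minor. That makes the inversion a minor sixth.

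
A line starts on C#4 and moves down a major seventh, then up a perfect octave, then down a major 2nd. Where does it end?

C4

A major seventh down from C#4 is D3.
D3 up a perfect octave → D4 (12 semitones).
D4 down a major second → C4 (2 semitones).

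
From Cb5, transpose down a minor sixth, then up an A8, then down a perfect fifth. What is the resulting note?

Down a minor sixth from Cb5: Eb4 (8 semitones down).
An augmented octave up from Eb4 is E5.
E5 down a perfect fifth → A4 (7 semitones).

A4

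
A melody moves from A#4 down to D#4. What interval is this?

perfect fifth

Descending from A#4 to D#4 is the same interval as ascending D#4 to A#4.
D to A spans five letter names (D-E-F-G-A) — that makes it a fifth of some quality.
Counting semitones, D#4→A#4 is 7, which is the perfect fifth.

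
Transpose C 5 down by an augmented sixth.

The sixth takes the letter from C down to E.
Moving 10 semitones down from C5 (the size of an augmented sixth) reaches Ebb4.

E double-flat 4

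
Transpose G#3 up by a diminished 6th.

The sixth takes the letter from G up to E.
A diminished sixth is 7 semitones; 7 semitones up from G#3 gives Eb4.

Eb4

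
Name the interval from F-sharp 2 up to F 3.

diminished octave

F to F is the same letter name, plus an octave — that makes it an octave of some quality.
F#2 to F3 spans 11 semitones — one semitone narrower than the perfect octave (12) — giving a diminished octave.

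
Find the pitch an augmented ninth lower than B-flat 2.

A-double-flat 1

Counting two letter names plus an octave down from B lands on A.
Moving 15 semitones down from Bb2 (the size of an augmented ninth) reaches Abb1.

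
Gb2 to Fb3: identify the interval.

m7

G to F spans seven letter names (G-A-B-C-D-E-F) — that makes it a seventh of some quality.
At 10 semitones, Gb2→Fb3 falls one short of a major seventh: minor.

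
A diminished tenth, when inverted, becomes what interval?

First reduce the compound diminished tenth to its simple form, a diminished third.
Interval numbers invert to sum to nine: 3 + 6 = 9, so a third inverts to a sixth.
And diminished becomes augmented under inversion, so we get an augmented sixth.

augmented 6th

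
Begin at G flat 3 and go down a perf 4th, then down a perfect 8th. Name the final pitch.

D flat 2

A perfect fourth down from Gb3 is Db3.
A perfect octave down from Db3 is Db2.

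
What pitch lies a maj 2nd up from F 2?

G 2

Two letter names up from F: G.
A major second is 2 semitones; 2 semitones up from F2 gives G2.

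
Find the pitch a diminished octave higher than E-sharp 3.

E 4

An octave keeps the letter name E, an octave up from E.
Moving 11 semitones up from E#3 (the size of a diminished octave) reaches E4.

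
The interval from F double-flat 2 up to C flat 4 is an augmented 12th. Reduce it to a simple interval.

A5

Subtracting seven from the interval number removes an octave: 12 − 7 = 5.
That makes an augmented twelfth a compound augmented fifth — an octave plus an augmented fifth.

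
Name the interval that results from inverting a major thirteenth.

minor third

First reduce the compound major thirteenth to its simple form, a major sixth.
Inverted interval numbers add to nine, so a sixth pairs with a third (6 + 3 = 9).
The quality also flips — major becomes minor — giving a minor third.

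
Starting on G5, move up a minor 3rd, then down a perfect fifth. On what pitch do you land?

A minor third up from G5 is Bb5.
A perfect fifth down from Bb5 is Eb5.

Eb5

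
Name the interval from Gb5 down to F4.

minor ninth

Descending from Gb5 to F4 is the same interval as ascending F4 to Gb5.
F to G spans two letter names (F-G), plus an octave — that makes it a ninth of some quality.
F4 to Gb5 is 13 semitones, a half step short of the major ninth (14), so this is minor.
(Equivalently, a compound minor second: a minor second plus an octave.)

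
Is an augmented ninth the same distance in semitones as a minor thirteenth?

No

An augmented ninth spans 15 semitones; a minor thirteenth spans 20 semitones. They differ by 5.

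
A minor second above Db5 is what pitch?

Two letter names up from D: E.
A minor second is 1 semitone; 1 semitone up from Db5 gives Ebb5.

Ebb5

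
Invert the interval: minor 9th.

First reduce the compound minor ninth to its simple form, a minor second.
Inverted interval numbers add to nine, so a second pairs with a seventh (2 + 7 = 9).
And minor becomes major under inversion, so we get a major seventh.

M7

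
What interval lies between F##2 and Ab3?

F to A spans three letter names (F-G-A), plus an octave: a tenth.
The major tenth is 16 semitones; here we have 13, three semitones narrower: doubly diminished.
(Equivalently, a compound doubly diminished third: a doubly diminished third plus an octave.)

doubly diminished tenth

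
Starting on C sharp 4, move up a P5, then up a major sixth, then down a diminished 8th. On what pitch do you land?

A perfect fifth up from C#4 is G#4.
G#4 up a major sixth → E#5 (9 semitones).
E#5 down a diminished octave → E##4 (11 semitones).

E double-sharp 4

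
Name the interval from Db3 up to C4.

major seventh

D to C spans seven letter names (D-E-F-G-A-B-C), so the interval is some kind of seventh.
Counting semitones, Db3→C4 is 11, which is the major seventh.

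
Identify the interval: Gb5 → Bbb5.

G to B spans three letter names (G-A-B): a third.
Gb5 to Bbb5 is 3 semitones, a half step short of the major third (4), so this is minor.

minor 3rd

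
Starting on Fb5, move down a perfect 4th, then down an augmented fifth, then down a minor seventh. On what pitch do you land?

Down a perfect fourth from Fb5: Cb5 (5 semitones down).
An augmented fifth down from Cb5 is Fbb4.
Fbb4 down a minor seventh → Gbb3 (10 semitones).

Gbb3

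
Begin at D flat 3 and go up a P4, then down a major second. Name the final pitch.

Up a perfect fourth from Db3: Gb3 (5 semitones up).
A major second down from Gb3 is Fb3.

F flat 3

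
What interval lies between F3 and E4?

major seventh

F to E spans seven letter names (F-G-A-B-C-D-E): a seventh.
The major seventh spans 11 semitones, and F3 to E4 is exactly 11 semitones — so this is a major seventh.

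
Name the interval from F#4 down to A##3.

Descending from F#4 to A##3 is the same interval as ascending A##3 to F#4.
A to F spans six letter names (A-B-C-D-E-F) — that makes it a sixth of some quality.
The major sixth is 9 semitones; here we have 7, two semitones narrower: diminished.

diminished sixth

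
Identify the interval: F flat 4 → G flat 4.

M2

F to G spans two letter names (F-G) — that makes it a second of some quality.
Counting semitones, Fb4→Gb4 is 2, which is the major second.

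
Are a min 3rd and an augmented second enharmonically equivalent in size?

Yes

Both span 3 semitones: a minor third and an augmented second are the same chromatic distance.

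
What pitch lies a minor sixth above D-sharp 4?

The sixth takes the letter from D up to B.
A minor sixth spans 8 semitones, so from D#4 the target pitch is B4.

B 4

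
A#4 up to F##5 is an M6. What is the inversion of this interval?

The rule of nine gives the new number: 9 − 6 = 3, so a sixth becomes a third.
And major becomes minor under inversion, so we get a minor third.

minor third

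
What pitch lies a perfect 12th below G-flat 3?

The twelfth's letter: G down five letter names plus an octave → C.
A perfect twelfth spans 19 semitones, so from Gb3 the target pitch is Cb2.

C-flat 2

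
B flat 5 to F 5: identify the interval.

perfect 4th

Descending from Bb5 to F5 is the same interval as ascending F5 to Bb5.
F to B spans four letter names (F-G-A-B), so the interval is some kind of fourth.
Counting semitones, F5→Bb5 is 5, which is the perfect fourth.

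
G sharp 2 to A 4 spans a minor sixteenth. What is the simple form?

Subtracting seven from the interval number removes an octave: 16 − 14 = 2.
That makes a minor sixteenth a compound minor second — 2 octaves plus a minor second.

minor 2nd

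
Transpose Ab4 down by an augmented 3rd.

Fbb4

The third takes the letter from A down to F.
Moving 5 semitones down from Ab4 (the size of an augmented third) reaches Fbb4.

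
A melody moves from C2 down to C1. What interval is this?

Descending from C2 to C1 is the same interval as ascending C1 to C2.
C to C is the same letter name, plus an octave: an octave.
The perfect octave spans 12 semitones, and C1 to C2 is exactly 12 semitones — so this is a perfect octave.

perfect octave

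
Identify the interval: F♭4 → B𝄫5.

perfect eleventh

F to B spans four letter names (F-G-A-B), plus an octave, so the interval is some kind of eleventh.
Fb4 to Bbb5 is 17 semitones, matching the perfect eleventh exactly, so the quality is perfect.
(Equivalently, a compound perfect fourth: a perfect fourth plus an octave.)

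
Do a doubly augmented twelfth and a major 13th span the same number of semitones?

A doubly augmented twelfth = 21 semitones = a major thirteenth; enharmonically equal.

Yes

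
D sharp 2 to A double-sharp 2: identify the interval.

augmented fifth

D to A spans five letter names (D-E-F-G-A) — that makes it a fifth of some quality.
D#2 to A##2 spans 8 semitones — one semitone wider than the perfect fifth (7) — giving an augmented fifth.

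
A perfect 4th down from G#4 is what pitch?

Counting four letter names down from G lands on D.
A perfect fourth spans 5 semitones, so from G#4 the target pitch is D#4.

D#4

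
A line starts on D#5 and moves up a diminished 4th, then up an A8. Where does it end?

Up a diminished fourth from D#5: G5 (4 semitones up).
Up an augmented octave from G5: G#6 (13 semitones up).

G#6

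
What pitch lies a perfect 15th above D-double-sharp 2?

D-double-sharp 4

A fifteenth keeps the letter name D, two octaves up from D.
Moving 24 semitones up from D##2 (the size of a perfect fifteenth) reaches D##4.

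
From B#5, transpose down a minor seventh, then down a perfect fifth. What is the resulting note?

B#5 down a minor seventh → C##5 (10 semitones).
C##5 down a perfect fifth → F##4 (7 semitones).

F##4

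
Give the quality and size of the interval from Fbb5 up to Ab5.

F to A spans three letter names (F-G-A), so the interval is some kind of third.
Fbb5 to Ab5 spans 5 semitones — one semitone wider than the major third (4) — giving an augmented third.

A3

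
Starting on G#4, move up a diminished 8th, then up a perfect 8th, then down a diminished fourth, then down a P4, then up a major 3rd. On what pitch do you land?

G#4 up a diminished octave → G5 (11 semitones).
G5 up a perfect octave → G6 (12 semitones).
G6 down a diminished fourth → D#6 (4 semitones).
Down a perfect fourth from D#6: A#5 (5 semitones down).
Up a major third from A#5: C##6 (4 semitones up).

C##6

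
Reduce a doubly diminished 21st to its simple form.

doubly diminished seventh

Each octave removed subtracts seven from the number: 21 − 14 = 7.
That makes a doubly diminished twenty-first a compound doubly diminished seventh — 2 octaves plus a doubly diminished seventh.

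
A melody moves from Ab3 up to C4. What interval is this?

A to C spans three letter names (A-B-C): a third.
Counting semitones, Ab3→C4 is 4, which is the major third.

M3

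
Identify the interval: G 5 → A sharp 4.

Descending from G5 to A#4 is the same interval as ascending A#4 to G5.
A to G spans seven letter names (A-B-C-D-E-F-G), so the interval is some kind of seventh.
The major seventh is 11 semitones; here we have 9, two semitones narrower: diminished.

d7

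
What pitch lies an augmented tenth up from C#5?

Three letters up from C (plus an octave) reaches E.
Moving 17 semitones up from C#5 (the size of an augmented tenth) reaches E##6.

E##6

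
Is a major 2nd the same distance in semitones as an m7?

A major second spans 2 semitones; a minor seventh spans 10 semitones. They differ by 8.

No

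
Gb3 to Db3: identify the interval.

Descending from Gb3 to Db3 is the same interval as ascending Db3 to Gb3.
D to G spans four letter names (D-E-F-G) — that makes it a fourth of some quality.
The perfect fourth spans 5 semitones, and Db3 to Gb3 is exactly 5 semitones — so this is a perfect fourth.

perfect 4th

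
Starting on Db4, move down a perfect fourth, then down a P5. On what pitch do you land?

Db3

Db4 down a perfect fourth → Ab3 (5 semitones).
A perfect fifth down from Ab3 is Db3.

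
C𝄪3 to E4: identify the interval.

d10

C to E spans three letter names (C-D-E), plus an octave — that makes it a tenth of some quality.
C##3 to E4 spans 14 semitones — two semitones narrower than the major tenth (16) — giving a diminished tenth.
(Equivalently, a compound diminished third: a diminished third plus an octave.)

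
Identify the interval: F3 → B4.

augmented 11th

F to B spans four letter names (F-G-A-B), plus an octave, so the interval is some kind of eleventh.
The perfect eleventh is 17 semitones; here we have 18, one semitone wider: augmented.
(Equivalently, a compound augmented fourth: an augmented fourth plus an octave.)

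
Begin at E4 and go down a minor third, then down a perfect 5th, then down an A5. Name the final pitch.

Bb2

E4 down a minor third → C#4 (3 semitones).
Down a perfect fifth from C#4: F#3 (7 semitones down).
An augmented fifth down from F#3 is Bb2.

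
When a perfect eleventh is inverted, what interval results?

First reduce the compound perfect eleventh to its simple form, a perfect fourth.
Interval numbers invert to sum to nine: 4 + 5 = 9, so a fourth inverts to a fifth.
Quality inverts too: perfect stays perfect. That makes the inversion a perfect fifth.

P5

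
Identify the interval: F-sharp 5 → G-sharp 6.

F to G spans two letter names (F-G), plus an octave: a ninth.
Counting semitones, F#5→G#6 is 14, which is the major ninth.
(Equivalently, a compound major second: a major second plus an octave.)

M9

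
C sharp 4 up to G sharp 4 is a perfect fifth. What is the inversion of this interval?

Inverted interval numbers add to nine, so a fifth pairs with a fourth (5 + 4 = 9).
And perfect stays perfect under inversion, so we get a perfect fourth.

perfect fourth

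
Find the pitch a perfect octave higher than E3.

E4

An octave keeps the letter name E, an octave up from E.
Moving 12 semitones up from E3 (the size of a perfect octave) reaches E4.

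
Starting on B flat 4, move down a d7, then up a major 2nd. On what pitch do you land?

Down a diminished seventh from Bb4: C#4 (9 semitones down).
C#4 up a major second → D#4 (2 semitones).

D sharp 4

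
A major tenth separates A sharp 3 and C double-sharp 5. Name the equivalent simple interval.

major 3rd

Each octave removed subtracts seven from the number: 10 − 7 = 3.
So a major tenth is an octave plus a major third. The quality is unchanged.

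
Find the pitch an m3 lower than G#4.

The third takes the letter from G down to E.
Moving 3 semitones down from G#4 (the size of a minor third) reaches E#4.

E#4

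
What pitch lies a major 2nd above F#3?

G#3

The second takes the letter from F up to G.
A major second is 2 semitones; 2 semitones up from F#3 gives G#3.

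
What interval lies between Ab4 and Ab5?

A to A is the same letter name, plus an octave: an octave.
Counting semitones, Ab4→Ab5 is 12, which is the perfect octave.

perfect octave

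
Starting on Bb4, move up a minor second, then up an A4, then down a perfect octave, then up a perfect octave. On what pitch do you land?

Bb4 up a minor second → Cb5 (1 semitone).
Up an augmented fourth from Cb5: F5 (6 semitones up).
F5 down a perfect octave → F4 (12 semitones).
A perfect octave up from F4 is F5.

F5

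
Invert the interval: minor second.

Interval numbers invert to sum to nine: 2 + 7 = 9, so a second inverts to a seventh.
The quality also flips — minor becomes major — giving a major seventh.

M7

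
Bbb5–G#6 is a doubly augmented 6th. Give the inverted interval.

The rule of nine gives the new number: 9 − 6 = 3, so a sixth becomes a third.
The quality also flips — doubly augmented becomes doubly diminished — giving a doubly diminished third.

doubly diminished 3rd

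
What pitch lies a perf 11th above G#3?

The eleventh's letter: G up four letter names plus an octave → C.
A perfect eleventh spans 17 semitones, so from G#3 the target pitch is C#5.

C#5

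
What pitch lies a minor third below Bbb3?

Three letter names down from B: G.
A minor third spans 3 semitones, so from Bbb3 the target pitch is Gb3.

Gb3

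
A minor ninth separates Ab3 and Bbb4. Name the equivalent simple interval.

Each octave removed subtracts seven from the number: 9 − 7 = 2.
So a minor ninth is an octave plus a minor second. The quality is unchanged.

m2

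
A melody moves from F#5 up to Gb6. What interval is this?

diminished ninth

F to G spans two letter names (F-G), plus an octave, so the interval is some kind of ninth.
F#5 to Gb6 spans 12 semitones — two semitones narrower than the major ninth (14) — giving a diminished ninth.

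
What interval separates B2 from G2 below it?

major 3rd

Descending from B2 to G2 is the same interval as ascending G2 to B2.
G to B spans three letter names (G-A-B), so the interval is some kind of third.
Counting semitones, G2→B2 is 4, which is the major third.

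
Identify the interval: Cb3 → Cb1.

perfect 15th

Descending from Cb3 to Cb1 is the same interval as ascending Cb1 to Cb3.
C to C is the same letter name, plus 2 octaves, so the interval is some kind of fifteenth.
The perfect fifteenth spans 24 semitones, and Cb1 to Cb3 is exactly 24 semitones — so this is a perfect fifteenth.
(Equivalently, a compound perfect octave: a perfect octave plus an octave.)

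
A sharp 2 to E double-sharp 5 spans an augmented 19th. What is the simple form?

Subtracting seven from the interval number removes an octave: 19 − 14 = 5.
That makes an augmented nineteenth a compound augmented fifth — 2 octaves plus an augmented fifth.

augmented fifth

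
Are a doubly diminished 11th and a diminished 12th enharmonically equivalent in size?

15 semitones (doubly diminished eleventh) vs 18 semitones (diminished twelfth): not equal.

No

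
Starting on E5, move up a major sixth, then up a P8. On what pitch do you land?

C#7

E5 up a major sixth → C#6 (9 semitones).
A perfect octave up from C#6 is C#7.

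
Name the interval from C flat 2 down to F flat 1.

perfect 5th

Descending from Cb2 to Fb1 is the same interval as ascending Fb1 to Cb2.
F to C spans five letter names (F-G-A-B-C): a fifth.
The perfect fifth spans 7 semitones, and Fb1 to Cb2 is exactly 7 semitones — so this is a perfect fifth.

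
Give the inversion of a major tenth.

minor 6th

First reduce the compound major tenth to its simple form, a major third.
Interval numbers invert to sum to nine: 3 + 6 = 9, so a third inverts to a sixth.
The quality also flips — major becomes minor — giving a minor sixth.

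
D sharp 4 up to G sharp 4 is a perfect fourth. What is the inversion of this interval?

perfect fifth

Interval numbers invert to sum to nine: 4 + 5 = 9, so a fourth inverts to a fifth.
Quality inverts too: perfect stays perfect. That makes the inversion a perfect fifth.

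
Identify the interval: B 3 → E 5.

perfect eleventh

B to E spans four letter names (B-C-D-E), plus an octave: an eleventh.
Counting semitones, B3→E5 is 17, which is the perfect eleventh.
(Equivalently, a compound perfect fourth: a perfect fourth plus an octave.)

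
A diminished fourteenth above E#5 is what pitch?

D7

Counting seven letter names plus an octave up from E lands on D.
A diminished fourteenth spans 21 semitones, so from E#5 the target pitch is D7.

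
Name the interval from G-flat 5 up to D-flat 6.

perfect fifth

G to D spans five letter names (G-A-B-C-D): a fifth.
Gb5 to Db6 is 7 semitones, matching the perfect fifth exactly, so the quality is perfect.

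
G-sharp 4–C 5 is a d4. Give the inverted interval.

augmented 5th

Interval numbers invert to sum to nine: 4 + 5 = 9, so a fourth inverts to a fifth.
Quality inverts too: diminished becomes augmented. That makes the inversion an augmented fifth.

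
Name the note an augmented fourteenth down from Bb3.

Cbb2

Seven letters down from B (plus an octave) reaches C.
Moving 24 semitones down from Bb3 (the size of an augmented fourteenth) reaches Cbb2.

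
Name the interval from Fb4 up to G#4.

doubly augmented 2nd

F to G spans two letter names (F-G), so the interval is some kind of second.
The major second is 2 semitones; here we have 4, two semitones wider: doubly augmented.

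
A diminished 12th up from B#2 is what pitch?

The twelfth's letter: B up five letter names plus an octave → F.
Moving 18 semitones up from B#2 (the size of a diminished twelfth) reaches F#4.

F#4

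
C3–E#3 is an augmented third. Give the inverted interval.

d6

Inverted interval numbers add to nine, so a third pairs with a sixth (3 + 6 = 9).
The quality also flips — augmented becomes diminished — giving a diminished sixth.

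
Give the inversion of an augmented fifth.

diminished 4th

The rule of nine gives the new number: 9 − 5 = 4, so a fifth becomes a fourth.
The quality also flips — augmented becomes diminished — giving a diminished fourth.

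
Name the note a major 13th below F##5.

A#3

The thirteenth's letter: F down six letter names plus an octave → A.
Moving 21 semitones down from F##5 (the size of a major thirteenth) reaches A#3.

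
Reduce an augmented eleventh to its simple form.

Take out an octave (7 from the number): 11 − 7 = 4.
That makes an augmented eleventh a compound augmented fourth — an octave plus an augmented fourth.

A4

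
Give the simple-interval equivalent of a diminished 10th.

diminished 3rd

Take out an octave (7 from the number): 10 − 7 = 3.
That makes a diminished tenth a compound diminished third — an octave plus a diminished third.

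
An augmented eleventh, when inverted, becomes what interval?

First reduce the compound augmented eleventh to its simple form, an augmented fourth.
Inverted interval numbers add to nine, so a fourth pairs with a fifth (4 + 5 = 9).
The quality also flips — augmented becomes diminished — giving a diminished fifth.

diminished 5th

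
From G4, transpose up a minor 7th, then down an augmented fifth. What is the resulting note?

G4 up a minor seventh → F5 (10 semitones).
An augmented fifth down from F5 is Bbb4.

Bbb4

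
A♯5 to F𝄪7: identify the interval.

major thirteenth

A to F spans six letter names (A-B-C-D-E-F), plus an octave, so the interval is some kind of thirteenth.
A#5 to F##7 is 21 semitones, matching the major thirteenth exactly, so the quality is major.
(Equivalently, a compound major sixth: a major sixth plus an octave.)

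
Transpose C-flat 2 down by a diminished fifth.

F 1

Counting five letter names down from C lands on F.
A diminished fifth is 6 semitones; 6 semitones down from Cb2 gives F1.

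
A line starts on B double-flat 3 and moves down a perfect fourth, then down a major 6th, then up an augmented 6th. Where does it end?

Bbb3 down a perfect fourth → Fb3 (5 semitones).
Fb3 down a major sixth → Abb2 (9 semitones).
Up an augmented sixth from Abb2: F3 (10 semitones up).

F 3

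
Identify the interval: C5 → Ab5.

minor sixth

C to A spans six letter names (C-D-E-F-G-A): a sixth.
At 8 semitones, C5→Ab5 falls one short of a major sixth: minor.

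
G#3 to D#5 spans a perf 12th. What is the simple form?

Each octave removed subtracts seven from the number: 12 − 7 = 5.
Quality carries through unchanged, so the simple form is a perfect fifth.

perfect 5th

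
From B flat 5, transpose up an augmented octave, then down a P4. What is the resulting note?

F sharp 6

Up an augmented octave from Bb5: B6 (13 semitones up).
Down a perfect fourth from B6: F#6 (5 semitones down).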